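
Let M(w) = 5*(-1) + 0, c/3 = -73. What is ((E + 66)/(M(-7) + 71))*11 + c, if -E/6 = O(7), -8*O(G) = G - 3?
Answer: -415/2 ≈ -207.50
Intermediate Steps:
O(G) = 3/8 - G/8 (O(G) = -(G - 3)/8 = -(-3 + G)/8 = 3/8 - G/8)
c = -219 (c = 3*(-73) = -219)
E = 3 (E = -6*(3/8 - ⅛*7) = -6*(3/8 - 7/8) = -6*(-½) = 3)
M(w) = -5 (M(w) = -5 + 0 = -5)
((E + 66)/(M(-7) + 71))*11 + c = ((3 + 66)/(-5 + 71))*11 - 219 = (69/66)*11 - 219 = (69*(1/66))*11 - 219 = (23/22)*11 - 219 = 23/2 - 219 = -415/2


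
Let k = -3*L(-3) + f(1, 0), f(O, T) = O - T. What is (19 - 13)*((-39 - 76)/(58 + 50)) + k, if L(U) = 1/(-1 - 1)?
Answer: -35/9 ≈ -3.8889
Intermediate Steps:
L(U) = -½ (L(U) = 1/(-2) = -½)
k = 5/2 (k = -3*(-½) + (1 - 1*0) = 3/2 + (1 + 0) = 3/2 + 1 = 5/2 ≈ 2.5000)
(19 - 13)*((-39 - 76)/(58 + 50)) + k = (19 - 13)*((-39 - 76)/(58 + 50)) + 5/2 = 6*(-115/108) + 5/2 = -115/18 + 5/2 = -35/9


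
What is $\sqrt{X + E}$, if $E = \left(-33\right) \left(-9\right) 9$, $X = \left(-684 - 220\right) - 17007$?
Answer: $i \sqrt{15238} \approx 123.44 i$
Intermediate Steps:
$X = -17911$ ($X = -904 - 17007 = -17911$)
$E = 2673$ ($E = 297 \cdot 9 = 2673$)
$\sqrt{X + E} = \sqrt{-17911 + 2673} = \sqrt{-15238} = i \sqrt{15238}$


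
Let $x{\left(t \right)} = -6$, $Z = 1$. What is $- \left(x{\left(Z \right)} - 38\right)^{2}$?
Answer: $-1936$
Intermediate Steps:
$- \left(x{\left(Z \right)} - 38\right)^{2} = - \left(-6 - 38\right)^{2} = - \left(-44\right)^{2} = \left(-1\right) 1936 = -1936$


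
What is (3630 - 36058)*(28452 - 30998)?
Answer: 82561688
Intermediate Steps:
(3630 - 36058)*(28452 - 30998) = -32428*(-2546) = 82561688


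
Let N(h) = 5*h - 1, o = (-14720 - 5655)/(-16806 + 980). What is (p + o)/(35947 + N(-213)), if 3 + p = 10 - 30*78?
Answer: -1757223/26286986 ≈ -0.066848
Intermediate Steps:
o = 20375/15826 (o = -20375/(-15826) = -20375*(-1/15826) = 20375/15826 ≈ 1.2874)
N(h) = -1 + 5*h
p = -2333 (p = -3 + (10 - 30*78) = -3 + (10 - 2340) = -3 - 2330 = -2333)
(p + o)/(35947 + N(-213)) = (-2333 + 20375/15826)/(35947 + (-1 + 5*(-213))) = -36901683/(15826*(35947 + (-1 - 1065))) = -36901683/(15826*(35947 - 1066)) = -36901683/15826/34881 = -36901683/15826*1/34881 = -1757223/26286986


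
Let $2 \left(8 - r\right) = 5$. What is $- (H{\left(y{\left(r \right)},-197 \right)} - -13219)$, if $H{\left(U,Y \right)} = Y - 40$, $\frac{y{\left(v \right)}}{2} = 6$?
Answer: $-12982$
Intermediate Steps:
$r = \frac{11}{2}$ ($r = 8 - \frac{5}{2} = \frac{11}{2} \approx 5.5$)
$y{\left(v \right)} = 12$ ($y{\left(v \right)} = 2 \cdot 6 = 12$)
$H{\left(U,Y \right)} = -40 + Y$ ($H{\left(U,Y \right)} = Y - 40 = -40 + Y$)
$- (H{\left(y{\left(r \right)},-197 \right)} - -13219) = - (\left(-40 - 197\right) - -13219) = - (-237 + 13219) = \left(-1\right) 12982 = -12982$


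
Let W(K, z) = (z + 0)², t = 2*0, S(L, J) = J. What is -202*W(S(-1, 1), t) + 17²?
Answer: 289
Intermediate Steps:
t = 0
W(K, z) = z²
-202*W(S(-1, 1), t) + 17² = -202*0² + 17² = -202*0 + 289 = 0 + 289 = 289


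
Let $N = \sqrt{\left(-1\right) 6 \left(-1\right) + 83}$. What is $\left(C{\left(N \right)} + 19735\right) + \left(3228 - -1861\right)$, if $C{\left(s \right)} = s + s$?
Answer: $24824 + 2 \sqrt{89} \approx 24843.0$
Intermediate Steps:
$N = \sqrt{89}$ ($N = \sqrt{\left(-6\right) \left(-1\right) + 83} = \sqrt{6 + 83} = \sqrt{89} \approx 9.434$)
$C{\left(s \right)} = 2 s$
$\left(C{\left(N \right)} + 19735\right) + \left(3228 - -1861\right) = \left(2 \sqrt{89} + 19735\right) + \left(3228 - -1861\right) = \left(19735 + 2 \sqrt{89}\right) + \left(3228 + 1861\right) = \left(19735 + 2 \sqrt{89}\right) + 5089 = 24824 + 2 \sqrt{89}$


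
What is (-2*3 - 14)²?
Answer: 400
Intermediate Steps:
(-2*3 - 14)² = (-6 - 14)² = (-20)² = 400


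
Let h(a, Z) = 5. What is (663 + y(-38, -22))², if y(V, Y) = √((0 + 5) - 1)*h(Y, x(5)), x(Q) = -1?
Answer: 452929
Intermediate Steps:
y(V, Y) = 10 (y(V, Y) = √((0 + 5) - 1)*5 = √(5 - 1)*5 = √4*5 = 2*5 = 10)
(663 + y(-38, -22))² = (663 + 10)² = 673² = 452929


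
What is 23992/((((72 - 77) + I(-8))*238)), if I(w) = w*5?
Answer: -11996/5355 ≈ -2.2402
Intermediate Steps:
I(w) = 5*w
23992/((((72 - 77) + I(-8))*238)) = 23992/((((72 - 77) + 5*(-8))*238)) = 23992/(((-5 - 40)*238)) = 23992/((-45*238)) = 23992/(-10710) = 23992*(-1/10710) = -11996/5355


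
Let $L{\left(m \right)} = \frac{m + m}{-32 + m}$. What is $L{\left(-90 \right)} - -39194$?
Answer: $\frac{2390924}{61} \approx 39196.0$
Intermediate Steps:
$L{\left(m \right)} = \frac{2 m}{-32 + m}$
$L{\left(-90 \right)} - -39194 = 2 \left(-90\right) \frac{1}{-32 - 90} - -39194 = 2 \left(-90\right) \frac{1}{-122} + 39194 = 2 \left(-90\right) \left(- \frac{1}{122}\right) + 39194 = \frac{90}{61} + 39194 = \frac{2390924}{61}$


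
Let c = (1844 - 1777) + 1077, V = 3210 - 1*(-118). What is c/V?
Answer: 11/32 ≈ 0.34375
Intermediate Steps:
V = 3328 (V = 3210 + 118 = 3328)
c = 1144 (c = 67 + 1077 = 1144)
c/V = 1144/3328 = 1144*(1/3328) = 11/32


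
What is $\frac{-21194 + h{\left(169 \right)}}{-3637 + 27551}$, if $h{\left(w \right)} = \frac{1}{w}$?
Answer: $- \frac{3581785}{4041466} \approx -0.88626$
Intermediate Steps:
$\frac{-21194 + h{\left(169 \right)}}{-3637 + 27551} = \frac{-21194 + \frac{1}{169}}{-3637 + 27551} = \frac{-21194 + \frac{1}{169}}{23914} = \left(- \frac{3581785}{169}\right) \frac{1}{23914} = - \frac{3581785}{4041466}$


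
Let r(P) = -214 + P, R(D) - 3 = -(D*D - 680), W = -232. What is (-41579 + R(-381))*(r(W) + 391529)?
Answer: -72763729731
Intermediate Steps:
R(D) = 683 - D**2 (R(D) = 3 - (D*D - 680) = 3 - (D**2 - 680) = 3 - (-680 + D**2) = 3 + (680 - D**2) = 683 - D**2)
(-41579 + R(-381))*(r(W) + 391529) = (-41579 + (683 - 1*(-381)**2))*((-214 - 232) + 391529) = (-41579 + (683 - 1*145161))*(-446 + 391529) = (-41579 + (683 - 145161))*391083 = (-41579 - 144478)*391083 = -186057*391083 = -72763729731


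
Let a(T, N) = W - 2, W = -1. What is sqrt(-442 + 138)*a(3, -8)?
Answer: -12*I*sqrt(19) ≈ -52.307*I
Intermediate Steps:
a(T, N) = -3 (a(T, N) = -1 - 2 = -3)
sqrt(-442 + 138)*a(3, -8) = sqrt(-442 + 138)*(-3) = sqrt(-304)*(-3) = (4*I*sqrt(19))*(-3) = -12*I*sqrt(19)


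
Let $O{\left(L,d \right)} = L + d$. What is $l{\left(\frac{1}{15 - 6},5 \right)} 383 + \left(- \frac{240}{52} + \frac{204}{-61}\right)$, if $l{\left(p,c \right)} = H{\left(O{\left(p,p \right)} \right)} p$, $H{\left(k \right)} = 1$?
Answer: $\frac{246911}{7137} \approx 34.596$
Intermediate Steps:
$l{\left(p,c \right)} = p$ ($l{\left(p,c \right)} = 1 p = p$)
$l{\left(\frac{1}{15 - 6},5 \right)} 383 + \left(- \frac{240}{52} + \frac{204}{-61}\right) = \frac{1}{15 - 6} \cdot 383 + \left(- \frac{240}{52} + \frac{204}{-61}\right) = \frac{1}{9} \cdot 383 + \left(\left(-240\right) \frac{1}{52} + 204 \left(- \frac{1}{61}\right)\right) = \frac{1}{9} \cdot 383 - \frac{6312}{793} = \frac{383}{9} - \frac{6312}{793} = \frac{246911}{7137}$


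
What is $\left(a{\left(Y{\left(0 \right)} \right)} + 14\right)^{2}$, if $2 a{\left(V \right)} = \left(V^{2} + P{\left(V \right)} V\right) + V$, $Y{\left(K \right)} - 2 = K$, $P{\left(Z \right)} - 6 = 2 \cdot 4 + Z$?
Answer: $1089$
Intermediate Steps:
$P{\left(Z \right)} = 14 + Z$ ($P{\left(Z \right)} = 6 + \left(2 \cdot 4 + Z\right) = 6 + \left(8 + Z\right) = 14 + Z$)
$Y{\left(K \right)} = 2 + K$
$a{\left(V \right)} = \frac{V}{2} + \frac{V^{2}}{2} + \frac{V \left(14 + V\right)}{2}$ ($a{\left(V \right)} = \frac{\left(V^{2} + \left(14 + V\right) V\right) + V}{2} = \frac{\left(V^{2} + V \left(14 + V\right)\right) + V}{2} = \frac{V + V^{2} + V \left(14 + V\right)}{2} = \frac{V}{2} + \frac{V^{2}}{2} + \frac{V \left(14 + V\right)}{2}$)
$\left(a{\left(Y{\left(0 \right)} \right)} + 14\right)^{2} = \left(\frac{\left(2 + 0\right) \left(15 + 2 \left(2 + 0\right)\right)}{2} + 14\right)^{2} = \left(\frac{1}{2} \cdot 2 \left(15 + 2 \cdot 2\right) + 14\right)^{2} = \left(\frac{1}{2} \cdot 2 \left(15 + 4\right) + 14\right)^{2} = \left(\frac{1}{2} \cdot 2 \cdot 19 + 14\right)^{2} = \left(19 + 14\right)^{2} = 33^{2} = 1089$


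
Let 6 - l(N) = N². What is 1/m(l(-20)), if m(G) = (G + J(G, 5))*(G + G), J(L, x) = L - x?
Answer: 1/624884 ≈ 1.6003e-6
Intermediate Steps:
l(N) = 6 - N²
m(G) = 2*G*(-5 + 2*G) (m(G) = (G + (G - 1*5))*(G + G) = (G + (G - 5))*(2*G) = (G + (-5 + G))*(2*G) = (-5 + 2*G)*(2*G) = 2*G*(-5 + 2*G))
1/m(l(-20)) = 1/(2*(6 - 1*(-20)²)*(-5 + 2*(6 - 1*(-20)²))) = 1/(2*(6 - 1*400)*(-5 + 2*(6 - 1*400))) = 1/(2*(6 - 400)*(-5 + 2*(6 - 400))) = 1/(2*(-394)*(-5 + 2*(-394))) = 1/(2*(-394)*(-5 - 788)) = 1/(2*(-394)*(-793)) = 1/624884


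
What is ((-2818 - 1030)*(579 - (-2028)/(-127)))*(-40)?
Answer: 11006049600/127 ≈ 8.6662e+7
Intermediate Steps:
((-2818 - 1030)*(579 - (-2028)/(-127)))*(-40) = -3848*(579 - (-2028)*(-1)/127)*(-40) = -3848*(579 - 13*156/127)*(-40) = -3848*(579 - 2028/127)*(-40) = -3848*71505/127*(-40) = -275151240/127*(-40) = 11006049600/127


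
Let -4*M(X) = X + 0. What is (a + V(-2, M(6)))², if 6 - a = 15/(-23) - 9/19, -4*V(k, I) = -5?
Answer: 214358881/3055504 ≈ 70.155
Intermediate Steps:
M(X) = -X/4 (M(X) = -(X + 0)/4 = -X/4)
V(k, I) = 5/4 (V(k, I) = -¼*(-5) = 5/4)
a = 3114/437 (a = 6 - (15/(-23) - 9/19) = 6 - (15*(-1/23) - 9*1/19) = 6 - (-15/23 - 9/19) = 6 - 1*(-492/437) = 6 + 492/437 = 3114/437 ≈ 7.1259)
(a + V(-2, M(6)))² = (3114/437 + 5/4)² = (14641/1748)² = 214358881/3055504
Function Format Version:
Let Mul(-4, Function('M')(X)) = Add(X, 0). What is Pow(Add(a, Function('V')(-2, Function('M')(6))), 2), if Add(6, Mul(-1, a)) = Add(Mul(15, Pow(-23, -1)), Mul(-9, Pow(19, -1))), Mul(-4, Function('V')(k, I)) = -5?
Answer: Rational(214358881, 3055504) ≈ 70.155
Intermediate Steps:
Function('M')(X) = Mul(Rational(-1, 4), X) (Function('M')(X) = Mul(Rational(-1, 4), Add(X, 0)) = Mul(Rational(-1, 4), X))
Function('V')(k, I) = Rational(5, 4) (Function('V')(k, I) = Mul(Rational(-1, 4), -5) = Rational(5, 4))
a = Rational(3114, 437) (a = Add(6, Mul(-1, Add(Mul(15, Pow(-23, -1)), Mul(-9, Pow(19, -1))))) = Add(6, Mul(-1, Add(Mul(15, Rational(-1, 23)), Mul(-9, Rational(1, 19))))) = Add(6, Mul(-1, Add(Rational(-15, 23), Rational(-9, 19)))) = Add(6, Mul(-1, Rational(-492, 437))) = Add(6, Rational(492, 437)) = Rational(3114, 437) ≈ 7.1259)
Pow(Add(a, Function('V')(-2, Function('M')(6))), 2) = Pow(Add(Rational(3114, 437), Rational(5, 4)), 2) = Pow(Rational(14641, 1748), 2) = Rational(214358881, 3055504)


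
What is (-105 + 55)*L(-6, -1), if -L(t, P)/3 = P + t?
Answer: -1050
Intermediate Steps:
L(t, P) = -3*P - 3*t (L(t, P) = -3*(P + t) = -3*P - 3*t)
(-105 + 55)*L(-6, -1) = (-105 + 55)*(-3*(-1) - 3*(-6)) = -50*(3 + 18) = -50*21 = -1050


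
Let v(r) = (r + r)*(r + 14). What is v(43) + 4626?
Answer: 9528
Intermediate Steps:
v(r) = 2*r*(14 + r) (v(r) = (2*r)*(14 + r) = 2*r*(14 + r))
v(43) + 4626 = 2*43*(14 + 43) + 4626 = 2*43*57 + 4626 = 4902 + 4626 = 9528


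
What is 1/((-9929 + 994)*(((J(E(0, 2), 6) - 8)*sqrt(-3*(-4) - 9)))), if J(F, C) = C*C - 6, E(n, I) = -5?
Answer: -sqrt(3)/589710 ≈ -2.9371e-6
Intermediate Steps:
J(F, C) = -6 + C**2 (J(F, C) = C**2 - 6 = -6 + C**2)
1/((-9929 + 994)*(((J(E(0, 2), 6) - 8)*sqrt(-3*(-4) - 9)))) = 1/((-9929 + 994)*((((-6 + 6**2) - 8)*sqrt(-3*(-4) - 9)))) = 1/((-8935)*((((-6 + 36) - 8)*sqrt(12 - 9)))) = -sqrt(3)/(3*(30 - 8))/8935 = -sqrt(3)/66/8935 = -sqrt(3)/589710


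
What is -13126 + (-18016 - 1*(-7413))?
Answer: -23729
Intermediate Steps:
-13126 + (-18016 - 1*(-7413)) = -13126 + (-18016 + 7413) = -13126 - 10603 = -23729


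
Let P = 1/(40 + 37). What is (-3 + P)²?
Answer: 52900/5929 ≈ 8.9222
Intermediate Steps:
P = 1/77 ≈ 0.012987
(-3 + P)² = (-3 + 1/77)² = (-230/77)² = 52900/5929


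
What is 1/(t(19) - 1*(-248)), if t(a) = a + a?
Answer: 1/286 ≈ 0.0034965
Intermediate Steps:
t(a) = 2*a
1/(t(19) - 1*(-248)) = 1/(2*19 - 1*(-248)) = 1/(38 + 248) = 1/286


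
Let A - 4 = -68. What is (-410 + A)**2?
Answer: 224676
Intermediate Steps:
A = -64 (A = 4 - 68 = -64)
(-410 + A)**2 = (-410 - 64)**2 = (-474)**2 = 224676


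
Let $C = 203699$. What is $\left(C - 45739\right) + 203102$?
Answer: $361062$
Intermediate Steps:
$\left(C - 45739\right) + 203102 = \left(203699 - 45739\right) + 203102 = 157960 + 203102 = 361062$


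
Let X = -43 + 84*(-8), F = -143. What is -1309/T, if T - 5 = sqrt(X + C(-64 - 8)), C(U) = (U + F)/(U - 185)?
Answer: -336413/37993 + 2618*I*sqrt(11792445)/189965 ≈ -8.8546 + 47.326*I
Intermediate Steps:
C(U) = (-143 + U)/(-185 + U) (C(U) = (U - 143)/(U - 185) = (-143 + U)/(-185 + U))
X = -715 (X = -43 - 672 = -715)
T = 5 + 2*I*sqrt(11792445)/257 (T = 5 + sqrt(-715 + (-143 + (-64 - 8))/(-185 + (-64 - 8))) = 5 + sqrt(-715 + (-143 - 72)/(-185 - 72)) = 5 + sqrt(-715 - 215/(-257)) = 5 + sqrt(-715 - 1/257*(-215)) = 5 + sqrt(-715 + 215/257) = 5 + sqrt(-183540/257) = 5 + 2*I*sqrt(11792445)/257 ≈ 5.0 + 26.724*I)
-1309/T = -1309/(5 + 2*I*sqrt(11792445)/257)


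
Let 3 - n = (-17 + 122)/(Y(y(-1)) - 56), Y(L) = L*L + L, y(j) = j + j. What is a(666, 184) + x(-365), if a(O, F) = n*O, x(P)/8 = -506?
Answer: -755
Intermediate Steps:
y(j) = 2*j
x(P) = -4048 (x(P) = 8*(-506) = -4048)
Y(L) = L + L**2 (Y(L) = L**2 + L = L + L**2)
n = 89/18 (n = 3 - (-17 + 122)/((2*(-1))*(1 + 2*(-1)) - 56) = 3 - 105/(-2*(1 - 2) - 56) = 3 - 105/(-2*(-1) - 56) = 3 - 105/(2 - 56) = 3 - 105/(-54) = 3 - 105*(-1)/54 = 3 - 1*(-35/18) = 3 + 35/18 = 89/18 ≈ 4.9444)
a(O, F) = 89*O/18
a(666, 184) + x(-365) = (89/18)*666 - 4048 = 3293 - 4048 = -755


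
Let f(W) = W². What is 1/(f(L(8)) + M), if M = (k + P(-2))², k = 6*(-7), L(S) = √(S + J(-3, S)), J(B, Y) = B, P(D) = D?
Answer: 1/1941 ≈ 0.00051520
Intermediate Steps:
L(S) = √(-3 + S) (L(S) = √(S - 3) = √(-3 + S))
k = -42
M = 1936 (M = (-42 - 2)² = (-44)² = 1936)
1/(f(L(8)) + M) = 1/((√(-3 + 8))² + 1936) = 1/((√5)² + 1936) = 1/(5 + 1936) = 1/1941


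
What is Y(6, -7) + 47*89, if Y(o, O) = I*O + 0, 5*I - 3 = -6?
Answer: 20936/5 ≈ 4187.2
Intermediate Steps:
I = -3/5 (I = 3/5 + (1/5)*(-6) = 3/5 - 6/5 = -3/5 ≈ -0.60000)
Y(o, O) = -3*O/5 (Y(o, O) = -3*O/5 + 0 = -3*O/5)
Y(6, -7) + 47*89 = -3/5*(-7) + 47*89 = 21/5 + 4183 = 20936/5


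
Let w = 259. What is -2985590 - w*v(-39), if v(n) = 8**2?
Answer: -3002166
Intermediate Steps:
v(n) = 64
-2985590 - w*v(-39) = -2985590 - 259*64 = -2985590 - 1*16576 = -2985590 - 16576 = -3002166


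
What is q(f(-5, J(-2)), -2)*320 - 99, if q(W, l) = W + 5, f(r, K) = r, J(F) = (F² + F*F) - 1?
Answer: -99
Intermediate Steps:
J(F) = -1 + 2*F² (J(F) = (F² + F²) - 1 = 2*F² - 1 = -1 + 2*F²)
q(W, l) = 5 + W
q(f(-5, J(-2)), -2)*320 - 99 = (5 - 5)*320 - 99 = 0*320 - 99 = 0 - 99 = -99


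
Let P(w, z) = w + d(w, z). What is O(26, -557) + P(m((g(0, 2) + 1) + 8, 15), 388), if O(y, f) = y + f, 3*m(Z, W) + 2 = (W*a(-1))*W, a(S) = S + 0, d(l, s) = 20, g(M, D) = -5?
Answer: -1760/3 ≈ -586.67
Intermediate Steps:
a(S) = S
m(Z, W) = -2/3 - W**2/3 (m(Z, W) = -2/3 + ((W*(-1))*W)/3 = -2/3 + ((-W)*W)/3 = -2/3 + (-W**2)/3 = -2/3 - W**2/3)
O(y, f) = f + y
P(w, z) = 20 + w (P(w, z) = w + 20 = 20 + w)
O(26, -557) + P(m((g(0, 2) + 1) + 8, 15), 388) = (-557 + 26) + (20 + (-2/3 - 1/3*15**2)) = -531 + (20 + (-2/3 - 1/3*225)) = -531 + (20 + (-2/3 - 75)) = -531 + (20 - 227/3) = -531 - 167/3 = -1760/3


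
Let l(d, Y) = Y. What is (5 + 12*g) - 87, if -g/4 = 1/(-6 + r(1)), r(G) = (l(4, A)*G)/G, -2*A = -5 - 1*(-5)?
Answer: -74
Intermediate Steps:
A = 0 (A = -(-5 - 1*(-5))/2 = -(-5 + 5)/2 = -1/2*0 = 0)
r(G) = 0 (r(G) = (0*G)/G = 0/G = 0)
g = 2/3 (g = -4/(-6 + 0) = -4/(-6) = -4*(-1/6) = 2/3 ≈ 0.66667)
(5 + 12*g) - 87 = (5 + 12*(2/3)) - 87 = (5 + 8) - 87 = 13 - 87 = -74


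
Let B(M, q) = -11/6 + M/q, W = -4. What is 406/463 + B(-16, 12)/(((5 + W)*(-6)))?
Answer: 23413/16668 ≈ 1.4047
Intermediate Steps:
B(M, q) = -11/6 + M/q (B(M, q) = -11*1/6 + M/q = -11/6 + M/q)
406/463 + B(-16, 12)/(((5 + W)*(-6))) = 406/463 + (-11/6 - 16/12)/(((5 - 4)*(-6))) = 406*(1/463) + (-11/6 - 16*1/12)/((1*(-6))) = 406/463 + (-11/6 - 4/3)/(-6) = 406/463 - 19/6*(-1/6) = 406/463 + 19/36 = 23413/16668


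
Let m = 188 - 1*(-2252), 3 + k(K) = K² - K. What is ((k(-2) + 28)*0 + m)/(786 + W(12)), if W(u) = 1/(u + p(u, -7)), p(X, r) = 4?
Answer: 39040/12577 ≈ 3.1041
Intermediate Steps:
k(K) = -3 + K² - K (k(K) = -3 + (K² - K) = -3 + K² - K)
m = 2440 (m = 188 + 2252 = 2440)
W(u) = 1/(4 + u) (W(u) = 1/(u + 4) = 1/(4 + u))
((k(-2) + 28)*0 + m)/(786 + W(12)) = (((-3 + (-2)² - 1*(-2)) + 28)*0 + 2440)/(786 + 1/(4 + 12)) = (((-3 + 4 + 2) + 28)*0 + 2440)/(786 + 1/16) = ((3 + 28)*0 + 2440)/(786 + 1/16) = (31*0 + 2440)/(12577/16) = (0 + 2440)*(16/12577) = 2440*(16/12577) = 39040/12577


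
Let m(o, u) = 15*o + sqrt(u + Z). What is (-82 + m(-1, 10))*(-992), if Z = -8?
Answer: 96224 - 992*sqrt(2) ≈ 94821.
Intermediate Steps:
m(o, u) = sqrt(-8 + u) + 15*o (m(o, u) = 15*o + sqrt(u - 8) = 15*o + sqrt(-8 + u) = sqrt(-8 + u) + 15*o)
(-82 + m(-1, 10))*(-992) = (-82 + (sqrt(-8 + 10) + 15*(-1)))*(-992) = (-82 + (sqrt(2) - 15))*(-992) = (-82 + (-15 + sqrt(2)))*(-992) = (-97 + sqrt(2))*(-992) = 96224 - 992*sqrt(2)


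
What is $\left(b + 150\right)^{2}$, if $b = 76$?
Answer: $51076$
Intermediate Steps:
$\left(b + 150\right)^{2} = \left(76 + 150\right)^{2} = 226^{2} = 51076$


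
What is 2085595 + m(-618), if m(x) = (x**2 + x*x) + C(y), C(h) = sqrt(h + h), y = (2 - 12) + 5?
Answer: 2849443 + I*sqrt(10) ≈ 2.8494e+6 + 3.1623*I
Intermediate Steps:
y = -5 (y = -10 + 5 = -5)
C(h) = sqrt(2)*sqrt(h) (C(h) = sqrt(2*h) = sqrt(2)*sqrt(h))
m(x) = 2*x**2 + I*sqrt(10) (m(x) = (x**2 + x*x) + sqrt(2)*sqrt(-5) = (x**2 + x**2) + sqrt(2)*(I*sqrt(5)) = 2*x**2 + I*sqrt(10))
2085595 + m(-618) = 2085595 + (2*(-618)**2 + I*sqrt(10)) = 2085595 + (2*381924 + I*sqrt(10)) = 2085595 + (763848 + I*sqrt(10)) = 2849443 + I*sqrt(10)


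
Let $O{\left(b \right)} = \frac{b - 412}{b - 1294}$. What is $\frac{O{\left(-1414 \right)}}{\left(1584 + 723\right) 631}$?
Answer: $\frac{913}{1971040818} \approx 4.6321 \cdot 10^{-7}$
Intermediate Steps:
$O{\left(b \right)} = \frac{-412 + b}{-1294 + b}$
$\frac{O{\left(-1414 \right)}}{\left(1584 + 723\right) 631} = \frac{\frac{1}{-1294 - 1414} \left(-412 - 1414\right)}{\left(1584 + 723\right) 631} = \frac{\frac{1}{-2708} \left(-1826\right)}{2307 \cdot 631} = \frac{\left(- \frac{1}{2708}\right) \left(-1826\right)}{1455717} = \frac{913}{1354} \cdot \frac{1}{1455717} = \frac{913}{1971040818}$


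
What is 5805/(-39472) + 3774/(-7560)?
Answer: -8035547/12433680 ≈ -0.64627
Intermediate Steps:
5805/(-39472) + 3774/(-7560) = 5805*(-1/39472) + 3774*(-1/7560) = -5805/39472 - 629/1260 = -8035547/12433680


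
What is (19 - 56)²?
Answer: 1369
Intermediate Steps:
(19 - 56)² = (-37)² = 1369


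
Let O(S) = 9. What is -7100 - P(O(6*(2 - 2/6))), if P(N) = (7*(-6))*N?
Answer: -6722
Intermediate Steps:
P(N) = -42*N
-7100 - P(O(6*(2 - 2/6))) = -7100 - (-42)*9 = -7100 - 1*(-378) = -7100 + 378 = -6722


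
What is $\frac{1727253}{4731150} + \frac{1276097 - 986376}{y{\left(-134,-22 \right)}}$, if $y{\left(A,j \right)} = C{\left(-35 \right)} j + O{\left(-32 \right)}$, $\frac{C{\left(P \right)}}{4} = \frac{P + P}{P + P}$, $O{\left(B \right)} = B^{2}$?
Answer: $\frac{228721702993}{738059400} \approx 309.9$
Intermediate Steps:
$C{\left(P \right)} = 4$ ($C{\left(P \right)} = 4 \frac{P + P}{P + P} = 4 \frac{2 P}{2 P} = 4 \cdot 2 P \frac{1}{2 P} = 4 \cdot 1 = 4$)
$y{\left(A,j \right)} = 1024 + 4 j$ ($y{\left(A,j \right)} = 4 j + \left(-32\right)^{2} = 4 j + 1024 = 1024 + 4 j$)
$\frac{1727253}{4731150} + \frac{1276097 - 986376}{y{\left(-134,-22 \right)}} = \frac{1727253}{4731150} + \frac{1276097 - 986376}{1024 + 4 \left(-22\right)} = 1727253 \cdot \frac{1}{4731150} + \frac{289721}{1024 - 88} = \frac{575751}{1577050} + \frac{289721}{936} = \frac{228721702993}{738059400}$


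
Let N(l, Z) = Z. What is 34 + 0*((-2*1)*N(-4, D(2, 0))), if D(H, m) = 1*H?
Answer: 34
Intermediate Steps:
D(H, m) = H
34 + 0*((-2*1)*N(-4, D(2, 0))) = 34 + 0*(-2*1*2) = 34 + 0*(-2*2) = 34 + 0*(-4) = 34 + 0 = 34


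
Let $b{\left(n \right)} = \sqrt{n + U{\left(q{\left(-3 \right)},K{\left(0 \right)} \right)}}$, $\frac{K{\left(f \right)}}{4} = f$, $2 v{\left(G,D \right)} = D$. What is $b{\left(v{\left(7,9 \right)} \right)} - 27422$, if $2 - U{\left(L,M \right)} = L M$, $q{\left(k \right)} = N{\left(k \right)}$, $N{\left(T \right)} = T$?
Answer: $-27422 + \frac{\sqrt{26}}{2} \approx -27419.0$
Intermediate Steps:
$v{\left(G,D \right)} = \frac{D}{2}$
$K{\left(f \right)} = 4 f$
$q{\left(k \right)} = k$
$U{\left(L,M \right)} = 2 - L M$
$b{\left(n \right)} = \sqrt{2 + n}$ ($b{\left(n \right)} = \sqrt{n + \left(2 - - 3 \cdot 4 \cdot 0\right)} = \sqrt{n + \left(2 - \left(-3\right) 0\right)} = \sqrt{n + \left(2 + 0\right)} = \sqrt{n + 2} = \sqrt{2 + n}$)
$b{\left(v{\left(7,9 \right)} \right)} - 27422 = \sqrt{2 + \frac{1}{2} \cdot 9} - 27422 = \sqrt{2 + \frac{9}{2}} - 27422 = \sqrt{\frac{13}{2}} - 27422 = \frac{\sqrt{26}}{2} - 27422 = -27422 + \frac{\sqrt{26}}{2}$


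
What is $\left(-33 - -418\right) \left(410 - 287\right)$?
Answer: $47355$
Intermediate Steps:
$\left(-33 - -418\right) \left(410 - 287\right) = \left(-33 + 418\right) 123 = 385 \cdot 123 = 47355$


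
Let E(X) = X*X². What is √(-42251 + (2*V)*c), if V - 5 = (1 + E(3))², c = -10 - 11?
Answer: I*√75389 ≈ 274.57*I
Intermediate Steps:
E(X) = X³
c = -21
V = 789 (V = 5 + (1 + 3³)² = 5 + (1 + 27)² = 5 + 28² = 5 + 784 = 789)
√(-42251 + (2*V)*c) = √(-42251 + (2*789)*(-21)) = √(-42251 + 1578*(-21)) = √(-42251 - 33138) = √(-75389) = I*√75389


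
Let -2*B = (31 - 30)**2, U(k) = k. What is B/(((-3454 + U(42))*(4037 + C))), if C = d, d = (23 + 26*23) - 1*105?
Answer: 1/31069672 ≈ 3.2186e-8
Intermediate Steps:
d = 516 (d = (23 + 598) - 105 = 621 - 105 = 516)
C = 516
B = -1/2 (B = -(31 - 30)**2/2 = -1/2*1**2 = -1/2*1 = -1/2 ≈ -0.50000)
B/(((-3454 + U(42))*(4037 + C))) = -1/((-3454 + 42)*(4037 + 516))/2 = -1/(2*((-3412*4553))) = -1/2/(-15534836) = -1/2*(-1/15534836) = 1/31069672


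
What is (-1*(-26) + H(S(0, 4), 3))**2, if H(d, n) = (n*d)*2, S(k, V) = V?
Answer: 2500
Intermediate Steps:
H(d, n) = 2*d*n (H(d, n) = (d*n)*2 = 2*d*n)
(-1*(-26) + H(S(0, 4), 3))**2 = (-1*(-26) + 2*4*3)**2 = (26 + 24)**2 = 50**2 = 2500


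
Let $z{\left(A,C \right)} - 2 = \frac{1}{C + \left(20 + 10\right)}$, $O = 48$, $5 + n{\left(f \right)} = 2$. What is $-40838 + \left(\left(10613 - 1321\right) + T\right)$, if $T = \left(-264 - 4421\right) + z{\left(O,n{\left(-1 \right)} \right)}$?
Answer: $- \frac{978182}{27} \approx -36229.0$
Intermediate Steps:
$n{\left(f \right)} = -3$ ($n{\left(f \right)} = -5 + 2 = -3$)
$z{\left(A,C \right)} = 2 + \frac{1}{30 + C}$ ($z{\left(A,C \right)} = 2 + \frac{1}{C + \left(20 + 10\right)} = 2 + \frac{1}{C + 30} = 2 + \frac{1}{30 + C}$)
$T = - \frac{126440}{27}$ ($T = \left(-264 - 4421\right) + \frac{61 + 2 \left(-3\right)}{30 - 3} = -4685 + \frac{61 - 6}{27} = -4685 + \frac{1}{27} \cdot 55 = -4685 + \frac{55}{27} = - \frac{126440}{27} \approx -4683.0$)
$-40838 + \left(\left(10613 - 1321\right) + T\right) = -40838 + \left(\left(10613 - 1321\right) - \frac{126440}{27}\right) = -40838 + \left(9292 - \frac{126440}{27}\right) = -40838 + \frac{124444}{27} = - \frac{978182}{27}$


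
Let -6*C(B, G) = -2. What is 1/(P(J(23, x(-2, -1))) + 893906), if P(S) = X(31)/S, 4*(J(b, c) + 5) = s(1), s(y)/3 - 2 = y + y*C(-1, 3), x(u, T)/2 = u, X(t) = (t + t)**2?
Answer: 5/4461842 ≈ 1.1206e-6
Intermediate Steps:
X(t) = 4*t**2 (X(t) = (2*t)**2 = 4*t**2)
C(B, G) = 1/3 (C(B, G) = -1/6*(-2) = 1/3)
x(u, T) = 2*u
s(y) = 6 + 4*y (s(y) = 6 + 3*(y + y*(1/3)) = 6 + 3*(y + y/3) = 6 + 3*(4*y/3) = 6 + 4*y)
J(b, c) = -5/2 (J(b, c) = -5 + (6 + 4*1)/4 = -5 + (6 + 4)/4 = -5 + (1/4)*10 = -5 + 5/2 = -5/2)
P(S) = 3844/S (P(S) = (4*31**2)/S = (4*961)/S = 3844/S)
1/(P(J(23, x(-2, -1))) + 893906) = 1/(3844/(-5/2) + 893906) = 1/(3844*(-2/5) + 893906) = 1/(-7688/5 + 893906) = 1/(4461842/5) = 5/4461842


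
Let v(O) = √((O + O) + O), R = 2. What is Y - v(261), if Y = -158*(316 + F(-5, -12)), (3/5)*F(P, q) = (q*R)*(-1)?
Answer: -56248 - 3*√87 ≈ -56276.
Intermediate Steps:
F(P, q) = -10*q/3 (F(P, q) = 5*((q*2)*(-1))/3 = 5*((2*q)*(-1))/3 = 5*(-2*q)/3 = -10*q/3)
v(O) = √3*√O (v(O) = √(2*O + O) = √(3*O) = √3*√O)
Y = -56248 (Y = -158*(316 - 10/3*(-12)) = -158*(316 + 40) = -158*356 = -56248)
Y - v(261) = -56248 - √3*√261 = -56248 - √3*3*√29 = -56248 - 3*√87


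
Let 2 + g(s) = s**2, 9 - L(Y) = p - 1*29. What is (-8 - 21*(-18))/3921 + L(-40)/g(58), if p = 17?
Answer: 1326281/13182402 ≈ 0.10061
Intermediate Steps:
L(Y) = 21 (L(Y) = 9 - (17 - 1*29) = 9 - (17 - 29) = 9 - 1*(-12) = 9 + 12 = 21)
g(s) = -2 + s**2
(-8 - 21*(-18))/3921 + L(-40)/g(58) = (-8 - 21*(-18))/3921 + 21/(-2 + 58**2) = (-8 + 378)*(1/3921) + 21/(-2 + 3364) = 370*(1/3921) + 21/3362 = 370/3921 + 21*(1/3362) = 370/3921 + 21/3362 = 1326281/13182402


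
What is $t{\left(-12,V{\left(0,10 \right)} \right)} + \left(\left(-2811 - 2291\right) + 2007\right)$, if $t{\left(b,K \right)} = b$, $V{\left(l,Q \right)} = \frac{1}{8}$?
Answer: $-3107$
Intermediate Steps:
$V{\left(l,Q \right)} = \frac{1}{8}$
$t{\left(-12,V{\left(0,10 \right)} \right)} + \left(\left(-2811 - 2291\right) + 2007\right) = -12 + \left(\left(-2811 - 2291\right) + 2007\right) = -12 + \left(-5102 + 2007\right) = -12 - 3095 = -3107$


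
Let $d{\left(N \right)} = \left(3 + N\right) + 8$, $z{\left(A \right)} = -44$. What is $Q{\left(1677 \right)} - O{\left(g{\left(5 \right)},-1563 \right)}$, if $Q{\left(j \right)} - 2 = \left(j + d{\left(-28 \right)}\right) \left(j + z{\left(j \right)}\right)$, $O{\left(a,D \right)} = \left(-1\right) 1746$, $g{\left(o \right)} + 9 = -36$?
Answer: $2712528$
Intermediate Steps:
$d{\left(N \right)} = 11 + N$
$g{\left(o \right)} = -45$ ($g{\left(o \right)} = -9 - 36 = -45$)
$O{\left(a,D \right)} = -1746$
$Q{\left(j \right)} = 2 + \left(-44 + j\right) \left(-17 + j\right)$ ($Q{\left(j \right)} = 2 + \left(j + \left(11 - 28\right)\right) \left(j - 44\right) = 2 + \left(j - 17\right) \left(-44 + j\right) = 2 + \left(-17 + j\right) \left(-44 + j\right) = 2 + \left(-44 + j\right) \left(-17 + j\right)$)
$Q{\left(1677 \right)} - O{\left(g{\left(5 \right)},-1563 \right)} = \left(750 + 1677^{2} - 102297\right) - -1746 = \left(750 + 2812329 - 102297\right) + 1746 = 2710782 + 1746 = 2712528$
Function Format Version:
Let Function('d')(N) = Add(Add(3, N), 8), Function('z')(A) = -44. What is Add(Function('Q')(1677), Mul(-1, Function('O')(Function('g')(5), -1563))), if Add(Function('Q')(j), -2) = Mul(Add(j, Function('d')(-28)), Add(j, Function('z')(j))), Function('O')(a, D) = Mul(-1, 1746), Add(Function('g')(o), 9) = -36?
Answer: 2712528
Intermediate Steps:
Function('d')(N) = Add(11, N)
Function('g')(o) = -45 (Function('g')(o) = Add(-9, -36) = -45)
Function('O')(a, D) = -1746
Function('Q')(j) = Add(2, Mul(Add(-44, j), Add(-17, j))) (Function('Q')(j) = Add(2, Mul(Add(j, Add(11, -28)), Add(j, -44))) = Add(2, Mul(Add(j, -17), Add(-44, j))) = Add(2, Mul(Add(-17, j), Add(-44, j))) = Add(2, Mul(Add(-44, j), Add(-17, j))))
Add(Function('Q')(1677), Mul(-1, Function('O')(Function('g')(5), -1563))) = Add(Add(750, Pow(1677, 2), Mul(-61, 1677)), Mul(-1, -1746)) = Add(Add(750, 2812329, -102297), 1746) = Add(2710782, 1746) = 2712528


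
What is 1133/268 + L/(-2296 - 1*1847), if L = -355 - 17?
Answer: 1597905/370108 ≈ 4.3174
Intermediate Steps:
L = -372
1133/268 + L/(-2296 - 1*1847) = 1133/268 - 372/(-2296 - 1*1847) = 1133*(1/268) - 372/(-2296 - 1847) = 1133/268 - 372/(-4143) = 1133/268 - 372*(-1/4143) = 1133/268 + 124/1381 = 1597905/370108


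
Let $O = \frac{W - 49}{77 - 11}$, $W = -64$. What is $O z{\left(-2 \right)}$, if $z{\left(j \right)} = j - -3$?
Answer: $- \frac{113}{66} \approx -1.7121$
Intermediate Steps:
$z{\left(j \right)} = 3 + j$ ($z{\left(j \right)} = j + 3 = 3 + j$)
$O = - \frac{113}{66}$ ($O = \frac{-64 - 49}{77 - 11} = - \frac{113}{66} \approx -1.7121$)
$O z{\left(-2 \right)} = - \frac{113 \left(3 - 2\right)}{66} = \left(- \frac{113}{66}\right) 1 = - \frac{113}{66}$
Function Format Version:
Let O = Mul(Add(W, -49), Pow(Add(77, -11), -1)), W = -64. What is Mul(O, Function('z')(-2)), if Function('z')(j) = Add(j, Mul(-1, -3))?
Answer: Rational(-113, 66) ≈ -1.7121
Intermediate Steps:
Function('z')(j) = Add(3, j) (Function('z')(j) = Add(j, 3) = Add(3, j))
O = Rational(-113, 66) (O = Mul(Add(-64, -49), Pow(Add(77, -11), -1)) = Mul(-113, Pow(66, -1)) = Mul(-113, Rational(1, 66)) = Rational(-113, 66) ≈ -1.7121)
Mul(O, Function('z')(-2)) = Mul(Rational(-113, 66), Add(3, -2)) = Mul(Rational(-113, 66), 1) = Rational(-113, 66)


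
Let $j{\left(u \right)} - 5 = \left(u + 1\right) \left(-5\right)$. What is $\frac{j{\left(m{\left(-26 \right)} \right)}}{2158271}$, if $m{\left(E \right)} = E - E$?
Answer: $0$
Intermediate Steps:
$m{\left(E \right)} = 0$
$j{\left(u \right)} = - 5 u$ ($j{\left(u \right)} = 5 + \left(u + 1\right) \left(-5\right) = 5 + \left(1 + u\right) \left(-5\right) = 5 - \left(5 + 5 u\right) = - 5 u$)
$\frac{j{\left(m{\left(-26 \right)} \right)}}{2158271} = \frac{\left(-5\right) 0}{2158271} = 0 \cdot \frac{1}{2158271} = 0$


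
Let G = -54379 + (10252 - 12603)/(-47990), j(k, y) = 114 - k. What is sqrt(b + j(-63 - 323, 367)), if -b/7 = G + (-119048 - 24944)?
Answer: sqrt(3199145304018270)/47990 ≈ 1178.6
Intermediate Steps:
G = -2609645859/47990 (G = -54379 - 2351*(-1/47990) = -54379 + 2351/47990 = -2609645859/47990 ≈ -54379.)
b = 66638753573/47990 (b = -7*(-2609645859/47990 + (-119048 - 24944)) = -7*(-2609645859/47990 - 143992) = -7*(-9519821939/47990) = 66638753573/47990 ≈ 1.3886e+6)
sqrt(b + j(-63 - 323, 367)) = sqrt(66638753573/47990 + (114 - (-63 - 323))) = sqrt(66638753573/47990 + (114 - 1*(-386))) = sqrt(66638753573/47990 + (114 + 386)) = sqrt(66638753573/47990 + 500) = sqrt(66662748573/47990) = sqrt(3199145304018270)/47990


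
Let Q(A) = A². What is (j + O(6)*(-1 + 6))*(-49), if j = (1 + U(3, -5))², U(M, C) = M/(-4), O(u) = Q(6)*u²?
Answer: -5080369/16 ≈ -3.1752e+5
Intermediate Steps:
O(u) = 36*u² (O(u) = 6²*u² = 36*u²)
U(M, C) = -M/4 (U(M, C) = M*(-¼) = -M/4)
j = 1/16 (j = (1 - ¼*3)² = (1 - ¾)² = (¼)² = 1/16 ≈ 0.062500)
(j + O(6)*(-1 + 6))*(-49) = (1/16 + (36*6²)*(-1 + 6))*(-49) = (1/16 + (36*36)*5)*(-49) = (1/16 + 1296*5)*(-49) = (1/16 + 6480)*(-49) = (103681/16)*(-49) = -5080369/16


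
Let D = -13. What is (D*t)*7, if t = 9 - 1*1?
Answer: -728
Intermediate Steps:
t = 8 (t = 9 - 1 = 8)
(D*t)*7 = -13*8*7 = -104*7 = -728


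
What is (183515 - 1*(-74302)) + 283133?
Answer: 540950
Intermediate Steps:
(183515 - 1*(-74302)) + 283133 = (183515 + 74302) + 283133 = 257817 + 283133 = 540950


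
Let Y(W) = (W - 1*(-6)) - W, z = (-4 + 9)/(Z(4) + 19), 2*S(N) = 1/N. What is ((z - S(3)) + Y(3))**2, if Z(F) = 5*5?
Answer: 616225/17424 ≈ 35.366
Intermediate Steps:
S(N) = 1/(2*N)
Z(F) = 25
z = 5/44 (z = (-4 + 9)/(25 + 19) = 5/44 ≈ 0.11364)
Y(W) = 6 (Y(W) = (W + 6) - W = (6 + W) - W = 6)
((z - S(3)) + Y(3))**2 = ((5/44 - 1/(2*3)) + 6)**2 = ((5/44 - 1*1/6) + 6)**2 = ((5/44 - 1/6) + 6)**2 = (-7/132 + 6)**2 = (785/132)**2 = 616225/17424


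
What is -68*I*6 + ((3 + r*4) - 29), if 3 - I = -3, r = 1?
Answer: -2470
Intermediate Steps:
I = 6 (I = 3 - 1*(-3) = 3 + 3 = 6)
-68*I*6 + ((3 + r*4) - 29) = -408*6 + ((3 + 1*4) - 29) = -68*36 + ((3 + 4) - 29) = -2448 + (7 - 29) = -2448 - 22 = -2470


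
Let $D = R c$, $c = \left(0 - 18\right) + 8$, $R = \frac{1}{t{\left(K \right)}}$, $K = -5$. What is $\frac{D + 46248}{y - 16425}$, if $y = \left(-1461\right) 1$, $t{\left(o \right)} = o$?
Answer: $- \frac{23125}{8943} \approx -2.5858$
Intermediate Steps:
$R = - \frac{1}{5}$ ($R = \frac{1}{-5} = - \frac{1}{5} \approx -0.2$)
$c = -10$ ($c = -18 + 8 = -10$)
$y = -1461$
$D = 2$ ($D = \left(- \frac{1}{5}\right) \left(-10\right) = 2$)
$\frac{D + 46248}{y - 16425} = \frac{2 + 46248}{-1461 - 16425} = \frac{46250}{-17886} = 46250 \left(- \frac{1}{17886}\right) = - \frac{23125}{8943}$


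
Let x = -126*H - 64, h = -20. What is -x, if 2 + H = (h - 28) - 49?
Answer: -12410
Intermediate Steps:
H = -99 (H = -2 + ((-20 - 28) - 49) = -2 + (-48 - 49) = -2 - 97 = -99)
x = 12410 (x = -126*(-99) - 64 = 12474 - 64 = 12410)
-x = -1*12410 = -12410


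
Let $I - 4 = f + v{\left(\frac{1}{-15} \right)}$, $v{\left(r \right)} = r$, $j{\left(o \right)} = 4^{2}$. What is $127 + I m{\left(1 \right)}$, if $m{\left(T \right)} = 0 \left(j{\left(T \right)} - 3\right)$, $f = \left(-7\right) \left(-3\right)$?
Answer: $127$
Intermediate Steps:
$j{\left(o \right)} = 16$
$f = 21$
$I = \frac{374}{15}$ ($I = 4 + \left(21 + \frac{1}{-15}\right) = 4 + \left(21 - \frac{1}{15}\right) = 4 + \frac{314}{15} = \frac{374}{15} \approx 24.933$)
$m{\left(T \right)} = 0$ ($m{\left(T \right)} = 0 \left(16 - 3\right) = 0 \cdot 13 = 0$)
$127 + I m{\left(1 \right)} = 127 + \frac{374}{15} \cdot 0 = 127 + 0 = 127$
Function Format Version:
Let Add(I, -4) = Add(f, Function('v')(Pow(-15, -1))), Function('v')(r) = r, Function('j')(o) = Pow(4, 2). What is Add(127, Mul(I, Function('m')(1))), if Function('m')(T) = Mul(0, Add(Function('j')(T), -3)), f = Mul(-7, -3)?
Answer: 127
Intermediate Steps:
Function('j')(o) = 16
f = 21
I = Rational(374, 15) (I = Add(4, Add(21, Pow(-15, -1))) = Add(4, Add(21, Rational(-1, 15))) = Add(4, Rational(314, 15)) = Rational(374, 15) ≈ 24.933)
Function('m')(T) = 0 (Function('m')(T) = Mul(0, Add(16, -3)) = Mul(0, 13) = 0)
Add(127, Mul(I, Function('m')(1))) = Add(127, Mul(Rational(374, 15), 0)) = Add(127, 0) = 127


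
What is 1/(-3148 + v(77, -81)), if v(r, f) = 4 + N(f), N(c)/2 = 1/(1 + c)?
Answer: -40/125761 ≈ -0.00031806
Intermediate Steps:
N(c) = 2/(1 + c)
v(r, f) = 4 + 2/(1 + f)
1/(-3148 + v(77, -81)) = 1/(-3148 + 2*(3 + 2*(-81))/(1 - 81)) = 1/(-3148 + 2*(3 - 162)/(-80)) = 1/(-3148 + 2*(-1/80)*(-159)) = 1/(-3148 + 159/40) = 1/(-125761/40) = -40/125761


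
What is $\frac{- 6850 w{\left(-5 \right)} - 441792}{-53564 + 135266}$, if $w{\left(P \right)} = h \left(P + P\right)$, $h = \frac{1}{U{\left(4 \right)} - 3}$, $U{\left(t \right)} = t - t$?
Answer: $- \frac{696938}{122553} \approx -5.6868$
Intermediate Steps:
$U{\left(t \right)} = 0$
$h = - \frac{1}{3}$ ($h = \frac{1}{0 - 3} = \frac{1}{-3} = - \frac{1}{3} \approx -0.33333$)
$w{\left(P \right)} = - \frac{2 P}{3}$ ($w{\left(P \right)} = - \frac{P + P}{3} = - \frac{2 P}{3}$)
$\frac{- 6850 w{\left(-5 \right)} - 441792}{-53564 + 135266} = \frac{- 6850 \left(\left(- \frac{2}{3}\right) \left(-5\right)\right) - 441792}{-53564 + 135266} = \frac{\left(-6850\right) \frac{10}{3} - 441792}{81702} = \left(- \frac{68500}{3} - 441792\right) \frac{1}{81702} = \left(- \frac{1393876}{3}\right) \frac{1}{81702} = - \frac{696938}{122553}$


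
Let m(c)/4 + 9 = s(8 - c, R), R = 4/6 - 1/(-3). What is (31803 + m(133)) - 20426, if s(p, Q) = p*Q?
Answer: 10841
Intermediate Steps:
R = 1 (R = 4*(⅙) - 1*(-⅓) = ⅔ + ⅓ = 1)
s(p, Q) = Q*p
m(c) = -4 - 4*c (m(c) = -36 + 4*(1*(8 - c)) = -36 + 4*(8 - c) = -36 + (32 - 4*c) = -4 - 4*c)
(31803 + m(133)) - 20426 = (31803 + (-4 - 4*133)) - 20426 = (31803 + (-4 - 532)) - 20426 = (31803 - 536) - 20426 = 31267 - 20426 = 10841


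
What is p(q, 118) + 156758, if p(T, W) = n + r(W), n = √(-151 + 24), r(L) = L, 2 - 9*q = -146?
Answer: 156876 + I*√127 ≈ 1.5688e+5 + 11.269*I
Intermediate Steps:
q = 148/9 (q = 2/9 - ⅑*(-146) = 2/9 + 146/9 = 148/9 ≈ 16.444)
n = I*√127 (n = √(-127) = I*√127 ≈ 11.269*I)
p(T, W) = W + I*√127 (p(T, W) = I*√127 + W = W + I*√127)
p(q, 118) + 156758 = (118 + I*√127) + 156758 = 156876 + I*√127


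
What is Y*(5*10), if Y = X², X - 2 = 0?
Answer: 200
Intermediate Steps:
X = 2 (X = 2 + 0 = 2)
Y = 4 (Y = 2² = 4)
Y*(5*10) = 4*(5*10) = 4*50 = 200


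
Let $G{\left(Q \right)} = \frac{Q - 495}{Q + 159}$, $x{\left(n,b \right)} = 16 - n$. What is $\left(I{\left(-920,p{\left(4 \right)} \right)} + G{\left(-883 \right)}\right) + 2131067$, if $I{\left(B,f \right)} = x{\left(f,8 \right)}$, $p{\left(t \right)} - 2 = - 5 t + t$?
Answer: $\frac{771457803}{362} \approx 2.1311 \cdot 10^{6}$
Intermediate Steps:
$G{\left(Q \right)} = \frac{-495 + Q}{159 + Q}$
$p{\left(t \right)} = 2 - 4 t$ ($p{\left(t \right)} = 2 + \left(- 5 t + t\right) = 2 - 4 t$)
$I{\left(B,f \right)} = 16 - f$
$\left(I{\left(-920,p{\left(4 \right)} \right)} + G{\left(-883 \right)}\right) + 2131067 = \left(\left(16 - \left(2 - 16\right)\right) + \frac{-495 - 883}{159 - 883}\right) + 2131067 = \left(\left(16 - \left(2 - 16\right)\right) + \frac{1}{-724} \left(-1378\right)\right) + 2131067 = \left(\left(16 - -14\right) - - \frac{689}{362}\right) + 2131067 = \left(\left(16 + 14\right) + \frac{689}{362}\right) + 2131067 = \left(30 + \frac{689}{362}\right) + 2131067 = \frac{11549}{362} + 2131067 = \frac{771457803}{362}$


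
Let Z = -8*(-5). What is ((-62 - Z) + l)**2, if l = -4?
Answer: 11236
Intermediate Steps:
Z = 40
((-62 - Z) + l)**2 = ((-62 - 1*40) - 4)**2 = ((-62 - 40) - 4)**2 = (-102 - 4)**2 = (-106)**2 = 11236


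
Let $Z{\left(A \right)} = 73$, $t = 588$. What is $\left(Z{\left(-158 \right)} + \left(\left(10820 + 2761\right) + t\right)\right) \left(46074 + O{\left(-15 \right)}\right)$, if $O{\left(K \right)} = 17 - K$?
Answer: $656641652$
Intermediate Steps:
$\left(Z{\left(-158 \right)} + \left(\left(10820 + 2761\right) + t\right)\right) \left(46074 + O{\left(-15 \right)}\right) = \left(73 + \left(\left(10820 + 2761\right) + 588\right)\right) \left(46074 + \left(17 - -15\right)\right) = \left(73 + \left(13581 + 588\right)\right) \left(46074 + \left(17 + 15\right)\right) = \left(73 + 14169\right) \left(46074 + 32\right) = 14242 \cdot 46106 = 656641652$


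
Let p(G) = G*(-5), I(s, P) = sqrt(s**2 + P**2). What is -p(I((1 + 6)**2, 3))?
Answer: 5*sqrt(2410) ≈ 245.46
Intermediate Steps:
I(s, P) = sqrt(P**2 + s**2)
p(G) = -5*G
-p(I((1 + 6)**2, 3)) = -(-5)*sqrt(3**2 + ((1 + 6)**2)**2) = -(-5)*sqrt(9 + (7**2)**2) = -(-5)*sqrt(9 + 49**2) = -(-5)*sqrt(9 + 2401) = -(-5)*sqrt(2410) = 5*sqrt(2410)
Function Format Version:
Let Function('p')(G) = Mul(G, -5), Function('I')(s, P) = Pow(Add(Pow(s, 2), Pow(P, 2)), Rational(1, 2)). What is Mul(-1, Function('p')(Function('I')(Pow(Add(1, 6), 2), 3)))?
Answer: Mul(5, Pow(2410, Rational(1, 2))) ≈ 245.46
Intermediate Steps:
Function('I')(s, P) = Pow(Add(Pow(P, 2), Pow(s, 2)), Rational(1, 2))
Function('p')(G) = Mul(-5, G)
Mul(-1, Function('p')(Function('I')(Pow(Add(1, 6), 2), 3))) = Mul(-1, Mul(-5, Pow(Add(Pow(3, 2), Pow(Pow(Add(1, 6), 2), 2)), Rational(1, 2)))) = Mul(-1, Mul(-5, Pow(Add(9, Pow(Pow(7, 2), 2)), Rational(1, 2)))) = Mul(-1, Mul(-5, Pow(Add(9, Pow(49, 2)), Rational(1, 2)))) = Mul(-1, Mul(-5, Pow(Add(9, 2401), Rational(1, 2)))) = Mul(-1, Mul(-5, Pow(2410, Rational(1, 2)))) = Mul(5, Pow(2410, Rational(1, 2)))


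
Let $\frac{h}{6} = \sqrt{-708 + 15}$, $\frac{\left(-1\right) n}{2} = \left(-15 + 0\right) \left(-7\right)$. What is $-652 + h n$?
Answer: $-652 - 3780 i \sqrt{77} \approx -652.0 - 33169.0 i$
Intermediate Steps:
$n = -210$ ($n = - 2 \left(-15 + 0\right) \left(-7\right) = - 2 \left(\left(-15\right) \left(-7\right)\right) = \left(-2\right) 105 = -210$)
$h = 18 i \sqrt{77}$ ($h = 6 \sqrt{-708 + 15} = 6 \sqrt{-693} = 6 \cdot 3 i \sqrt{77} = 18 i \sqrt{77} \approx 157.95 i$)
$-652 + h n = -652 + 18 i \sqrt{77} \left(-210\right) = -652 - 3780 i \sqrt{77}$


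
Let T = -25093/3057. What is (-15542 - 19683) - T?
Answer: -107657732/3057 ≈ -35217.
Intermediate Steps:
T = -25093/3057 (T = -25093*1/3057 = -25093/3057 ≈ -8.2084)
(-15542 - 19683) - T = (-15542 - 19683) - 1*(-25093/3057) = -35225 + 25093/3057 = -107657732/3057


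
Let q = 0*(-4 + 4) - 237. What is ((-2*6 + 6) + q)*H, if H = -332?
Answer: 80676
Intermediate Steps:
q = -237 (q = 0*0 - 237 = 0 - 237 = -237)
((-2*6 + 6) + q)*H = ((-2*6 + 6) - 237)*(-332) = ((-12 + 6) - 237)*(-332) = (-6 - 237)*(-332) = -243*(-332) = 80676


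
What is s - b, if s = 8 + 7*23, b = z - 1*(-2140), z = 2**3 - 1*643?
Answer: -1336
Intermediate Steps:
z = -635 (z = 8 - 643 = -635)
b = 1505 (b = -635 - 1*(-2140) = -635 + 2140 = 1505)
s = 169 (s = 8 + 161 = 169)
s - b = 169 - 1*1505 = 169 - 1505 = -1336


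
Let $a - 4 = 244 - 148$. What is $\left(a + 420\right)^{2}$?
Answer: $270400$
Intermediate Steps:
$a = 100$ ($a = 4 + \left(244 - 148\right) = 4 + 96 = 100$)
$\left(a + 420\right)^{2} = \left(100 + 420\right)^{2} = 520^{2} = 270400$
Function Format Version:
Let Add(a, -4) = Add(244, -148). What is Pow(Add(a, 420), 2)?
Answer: 270400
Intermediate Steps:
a = 100 (a = Add(4, Add(244, -148)) = Add(4, 96) = 100)
Pow(Add(a, 420), 2) = Pow(Add(100, 420), 2) = Pow(520, 2) = 270400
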